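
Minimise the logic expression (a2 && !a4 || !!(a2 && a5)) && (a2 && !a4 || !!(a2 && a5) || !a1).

(a2 && !a4 || !!(a2 && a5)) && (a2 && !a4 || !!(a2 && a5) || !a1)
= a2 && !a4 || !!(a2 && a5)
= a2 && !a4 || a2 && a5
= a2 && (!a4 || a5)

a2 && (!a4 || a5)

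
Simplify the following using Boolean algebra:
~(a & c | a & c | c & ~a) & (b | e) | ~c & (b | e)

~(a & c | a & c | c & ~a) & (b | e) | ~c & (b | e)
= ~(a & c | c & ~a) & (b | e) | ~c & (b | e)   — idempotence
= ~c & (b | e) | ~c & (b | e)   — distribution
= ~c & (b | e)   — idempotence

~c & (b | e)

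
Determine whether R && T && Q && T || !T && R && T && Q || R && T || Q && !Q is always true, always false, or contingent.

R && T && Q && T || !T && R && T && Q || R && T || Q && !Q
= R && T && Q && T || !T && R && T && Q || R && T   (complement / identity)
= R && T && Q || R && T   (distribution)
= R && T   (absorption)
This depends on R, T, so it is not a constant.

contingent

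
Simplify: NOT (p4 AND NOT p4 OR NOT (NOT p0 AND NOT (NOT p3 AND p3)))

NOT p0

NOT (p4 AND NOT p4 OR NOT (NOT p0 AND NOT (NOT p3 AND p3)))
= NOT (p4 AND NOT p4 OR p0 OR NOT p3 AND p3)   — De Morgan
= NOT (p4 AND NOT p4 OR p0)   — complement / identity
= NOT p0   — complement / identity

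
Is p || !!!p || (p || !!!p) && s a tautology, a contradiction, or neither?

tautology

p || !!!p || (p || !!!p) && s
= p || !!!p
= p || !p
= true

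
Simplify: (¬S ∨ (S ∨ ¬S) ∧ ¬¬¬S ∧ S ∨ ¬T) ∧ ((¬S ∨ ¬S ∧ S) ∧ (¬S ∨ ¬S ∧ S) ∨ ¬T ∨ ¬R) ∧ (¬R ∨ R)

(¬S ∨ (S ∨ ¬S) ∧ ¬¬¬S ∧ S ∨ ¬T) ∧ ((¬S ∨ ¬S ∧ S) ∧ (¬S ∨ ¬S ∧ S) ∨ ¬T ∨ ¬R) ∧ (¬R ∨ R)
= (¬S ∨ (S ∨ ¬S) ∧ ¬¬¬S ∧ S ∨ ¬T) ∧ ((¬S ∨ ¬S ∧ S) ∧ (¬S ∨ ¬S ∧ S) ∨ ¬T ∨ ¬R)   [complement / identity]
= (¬S ∨ ¬¬¬S ∧ S ∨ ¬T) ∧ ((¬S ∨ ¬S ∧ S) ∧ (¬S ∨ ¬S ∧ S) ∨ ¬T ∨ ¬R)   [complement / identity]
= (¬S ∨ ¬S ∧ S ∨ ¬T) ∧ ((¬S ∨ ¬S ∧ S) ∧ (¬S ∨ ¬S ∧ S) ∨ ¬T ∨ ¬R)   [double negation]
= (¬S ∨ ¬S ∧ S ∨ ¬T) ∧ (¬S ∨ ¬S ∧ S ∨ ¬T ∨ ¬R)   [idempotence]
= ¬S ∨ ¬S ∧ S ∨ ¬T   [absorption]
= ¬S ∨ ¬T   [complement / identity]

¬S ∨ ¬T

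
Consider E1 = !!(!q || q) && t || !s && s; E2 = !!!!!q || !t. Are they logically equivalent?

E1: !!(!q || q) && t || !s && s
    = (!q || q) && t || !s && s   [double negation]
    = t || !s && s   [complement / identity]
    = t   [complement / identity]
E2: !!!!!q || !t
    = !!!q || !t   [double negation]
    = !q || !t   [double negation]
These differ: at q=0, s=0, t=0, E1 = 0 but E2 = 1.

No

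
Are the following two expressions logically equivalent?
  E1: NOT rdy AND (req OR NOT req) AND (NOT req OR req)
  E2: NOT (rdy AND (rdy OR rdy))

E1: NOT rdy AND (req OR NOT req) AND (NOT req OR req)
    = NOT rdy AND (NOT req OR req)   [complement / identity]
    = NOT rdy   [complement / identity]
E2: NOT (rdy AND (rdy OR rdy))
    = NOT (rdy AND rdy)   [idempotence]
    = NOT rdy   [idempotence]
Both reduce to NOT rdy, so they are equivalent.

Yes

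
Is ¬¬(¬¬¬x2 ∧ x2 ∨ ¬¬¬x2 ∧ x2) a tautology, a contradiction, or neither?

¬¬(¬¬¬x2 ∧ x2 ∨ ¬¬¬x2 ∧ x2)
= ¬¬(¬¬¬x2 ∧ x2)
= ¬¬¬x2 ∧ x2
= ¬x2 ∧ x2
= False

contradiction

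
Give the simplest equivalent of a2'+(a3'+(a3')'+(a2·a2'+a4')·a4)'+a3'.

a2'+(a3'+(a3')'+(a2·a2'+a4')·a4)'+a3'
= a2'+(a3'+(a3')'+a4'·a4)'+a3'   (complement / identity)
= a2'+(a3'+(a3')')'+a3'   (complement / identity)
= a2'+a3·a3'+a3'   (De Morgan)
= a2'+a3'   (complement / identity)

a2'+a3'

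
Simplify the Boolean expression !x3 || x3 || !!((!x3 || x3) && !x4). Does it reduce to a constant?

!x3 || x3 || !!((!x3 || x3) && !x4)
= !x3 || x3 || (!x3 || x3) && !x4   — double negation
= !x3 || x3   — absorption
= true   — complement

true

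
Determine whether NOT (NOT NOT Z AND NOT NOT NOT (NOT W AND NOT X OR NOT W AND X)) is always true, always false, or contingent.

contingent

NOT (NOT NOT Z AND NOT NOT NOT (NOT W AND NOT X OR NOT W AND X))
= NOT (NOT NOT Z AND NOT NOT NOT NOT W)   — distribution
= NOT Z OR NOT NOT NOT W   — De Morgan
= NOT Z OR NOT W   — double negation
This depends on W, Z, so it is not a constant.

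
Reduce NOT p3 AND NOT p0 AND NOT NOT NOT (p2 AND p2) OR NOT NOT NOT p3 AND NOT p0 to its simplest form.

NOT p3 AND NOT p0

NOT p3 AND NOT p0 AND NOT NOT NOT (p2 AND p2) OR NOT NOT NOT p3 AND NOT p0
= NOT p3 AND NOT p0 AND NOT NOT NOT (p2 AND p2) OR NOT p3 AND NOT p0   — double negation
= NOT p3 AND NOT p0 AND NOT (p2 AND p2) OR NOT p3 AND NOT p0   — double negation
= NOT p3 AND NOT p0 AND NOT p2 OR NOT p3 AND NOT p0   — idempotence
= NOT p3 AND NOT p0   — absorption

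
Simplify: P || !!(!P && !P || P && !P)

P || !!(!P && !P || P && !P)
= P || !!!P   (distribution)
= P || !P   (double negation)
= true   (complement)

true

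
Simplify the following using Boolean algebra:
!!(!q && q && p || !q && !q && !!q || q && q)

!!(!q && q && p || !q && !q && !!q || q && q)
= !!(!q && q && p || !q && !!q || q && q)   — idempotence
= !q && q && p || !q && !!q || q && q   — double negation
= !q && q && p || !q && q || q && q   — double negation
= !q && q || q && q   — absorption
= q   — distribution

q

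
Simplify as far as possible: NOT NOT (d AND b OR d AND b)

NOT NOT (d AND b OR d AND b)
= NOT NOT (d AND b)   — idempotence
= d AND b   — double negation

d AND b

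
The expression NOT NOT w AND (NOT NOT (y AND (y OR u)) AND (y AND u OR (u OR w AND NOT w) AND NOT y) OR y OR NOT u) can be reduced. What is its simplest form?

NOT NOT w AND (NOT NOT (y AND (y OR u)) AND (y AND u OR (u OR w AND NOT w) AND NOT y) OR y OR NOT u)
= NOT NOT w AND (NOT NOT (y AND (y OR u)) AND (y AND u OR u AND NOT y) OR y OR NOT u)   (complement / identity)
= NOT NOT w AND (NOT NOT (y AND (y OR u)) AND u OR y OR NOT u)   (distribution)
= w AND (NOT NOT (y AND (y OR u)) AND u OR y OR NOT u)   (double negation)
= w AND (y AND (y OR u) AND u OR y OR NOT u)   (double negation)
= w AND (y AND u OR y OR NOT u)   (absorption)
= w AND (y OR NOT u)   (absorption)

w AND (y OR NOT u)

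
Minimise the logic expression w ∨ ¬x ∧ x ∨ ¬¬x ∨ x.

w ∨ ¬x ∧ x ∨ ¬¬x ∨ x
= w ∨ ¬x ∧ x ∨ x ∨ x   [double negation]
= w ∨ x ∨ x   [complement / identity]
= w ∨ x   [idempotence]

w ∨ x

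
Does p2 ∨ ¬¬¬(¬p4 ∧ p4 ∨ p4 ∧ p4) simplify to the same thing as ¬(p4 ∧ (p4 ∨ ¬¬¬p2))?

E1: p2 ∨ ¬¬¬(¬p4 ∧ p4 ∨ p4 ∧ p4)
    = p2 ∨ ¬(¬p4 ∧ p4 ∨ p4 ∧ p4)   — double negation
    = p2 ∨ ¬p4   — distribution
E2: ¬(p4 ∧ (p4 ∨ ¬¬¬p2))
    = ¬(p4 ∧ (p4 ∨ ¬p2))   — double negation
    = ¬p4   — absorption
These differ: at p2=1, p4=1, E1 = 1 but E2 = 0.

No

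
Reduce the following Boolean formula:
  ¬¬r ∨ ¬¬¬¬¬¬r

r

¬¬r ∨ ¬¬¬¬¬¬r
= ¬¬r ∨ ¬¬¬¬r   (double negation)
= ¬¬r ∨ ¬¬r   (double negation)
= ¬¬r   (idempotence)
= r   (double negation)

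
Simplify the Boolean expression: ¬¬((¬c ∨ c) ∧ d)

¬¬((¬c ∨ c) ∧ d)
= ¬¬d   — complement / identity
= d   — double negation

d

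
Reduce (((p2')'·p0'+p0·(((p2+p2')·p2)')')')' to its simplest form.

p2

(((p2')'·p0'+p0·(((p2+p2')·p2)')')')'
= (((p2')'·p0'+p0·(p2')')')'   [complement / identity]
= (p2')'·p0'+p0·(p2')'   [double negation]
= (p2')'   [distribution]
= p2   [double negation]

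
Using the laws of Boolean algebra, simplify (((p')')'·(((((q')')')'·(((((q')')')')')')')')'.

p+q'

(((p')')'·(((((q')')')'·(((((q')')')')')')')')'
= (p'·(((((q')')')'·(((((q')')')')')')')')'
= (p'·(((((q')')')'·(((q')')')')')')'
= (p'·(((((q')')')')')')'
= (p'·(((q')')')')'
= (p'·(q')')'
= p+q'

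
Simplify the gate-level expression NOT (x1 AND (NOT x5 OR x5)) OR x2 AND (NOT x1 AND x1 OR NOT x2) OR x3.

NOT x1 OR x3

NOT (x1 AND (NOT x5 OR x5)) OR x2 AND (NOT x1 AND x1 OR NOT x2) OR x3
= NOT (x1 AND (NOT x5 OR x5)) OR x2 AND NOT x2 OR x3   — complement / identity
= NOT x1 OR x2 AND NOT x2 OR x3   — complement / identity
= NOT x1 OR x3   — complement / identity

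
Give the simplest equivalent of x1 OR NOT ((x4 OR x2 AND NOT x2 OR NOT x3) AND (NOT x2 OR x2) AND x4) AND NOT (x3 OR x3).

x1 OR NOT x4 AND NOT x3

x1 OR NOT ((x4 OR x2 AND NOT x2 OR NOT x3) AND (NOT x2 OR x2) AND x4) AND NOT (x3 OR x3)
= x1 OR NOT ((x4 OR NOT x3) AND (NOT x2 OR x2) AND x4) AND NOT (x3 OR x3)   (complement / identity)
= x1 OR NOT ((x4 OR NOT x3) AND x4) AND NOT (x3 OR x3)   (complement / identity)
= x1 OR NOT x4 AND NOT (x3 OR x3)   (absorption)
= x1 OR NOT x4 AND NOT x3   (idempotence)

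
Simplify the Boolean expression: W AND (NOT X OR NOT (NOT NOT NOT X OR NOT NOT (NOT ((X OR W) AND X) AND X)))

W AND (NOT X OR NOT (NOT NOT NOT X OR NOT NOT (NOT ((X OR W) AND X) AND X)))
= W AND (NOT X OR NOT (NOT NOT NOT X OR NOT NOT (NOT X AND X)))   (absorption)
= W AND (NOT X OR NOT (NOT NOT NOT X OR NOT X AND X))   (double negation)
= W AND (NOT X OR NOT NOT NOT NOT X)   (complement / identity)
= W AND (NOT X OR NOT NOT X)   (double negation)
= W AND (NOT X OR X)   (double negation)
= W   (complement / identity)

W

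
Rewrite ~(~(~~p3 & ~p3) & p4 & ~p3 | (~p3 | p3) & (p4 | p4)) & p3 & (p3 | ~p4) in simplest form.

~(~(~~p3 & ~p3) & p4 & ~p3 | (~p3 | p3) & (p4 | p4)) & p3 & (p3 | ~p4)
= ~(~(~~p3 & ~p3) & p4 & ~p3 | (~p3 | p3) & p4) & p3 & (p3 | ~p4)
= ~((~p3 | p3) & p4 & ~p3 | (~p3 | p3) & p4) & p3 & (p3 | ~p4)
= ~((~p3 | p3) & p4 & ~p3 | (~p3 | p3) & p4) & p3
= ~((~p3 | p3) & p4) & p3
= ~p4 & p3

~p4 & p3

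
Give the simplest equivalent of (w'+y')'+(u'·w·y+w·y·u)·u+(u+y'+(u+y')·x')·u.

(w'+y')'+(u'·w·y+w·y·u)·u+(u+y'+(u+y')·x')·u
= (w'+y')'+w·y·u+(u+y'+(u+y')·x')·u   [distribution]
= w·y+w·y·u+(u+y'+(u+y')·x')·u   [De Morgan]
= w·y+(u+y'+(u+y')·x')·u   [absorption]
= w·y+(u+y')·u   [absorption]
= w·y+u   [absorption]

w·y+u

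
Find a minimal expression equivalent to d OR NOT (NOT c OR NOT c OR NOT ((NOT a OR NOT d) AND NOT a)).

d OR NOT (NOT c OR NOT c OR NOT ((NOT a OR NOT d) AND NOT a))
= d OR NOT (NOT c OR NOT ((NOT a OR NOT d) AND NOT a))
= d OR c AND (NOT a OR NOT d) AND NOT a
= d OR c AND NOT a

d OR c AND NOT a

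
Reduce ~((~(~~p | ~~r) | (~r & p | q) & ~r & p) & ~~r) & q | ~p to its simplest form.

q | ~p

~((~(~~p | ~~r) | (~r & p | q) & ~r & p) & ~~r) & q | ~p
= ~((~(~~p | ~~r) | ~r & p) & ~~r) & q | ~p   (absorption)
= ~((~p & ~r | ~r & p) & ~~r) & q | ~p   (De Morgan)
= ~(~r & ~~r) & q | ~p   (distribution)
= (r | ~r) & q | ~p   (De Morgan)
= q | ~p   (complement / identity)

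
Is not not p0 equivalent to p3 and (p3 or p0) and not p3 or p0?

E1: not not p0
    = p0   (double negation)
E2: p3 and (p3 or p0) and not p3 or p0
    = p3 and not p3 or p0   (absorption)
    = p0   (complement / identity)
Both reduce to p0, so they are equivalent.

Yes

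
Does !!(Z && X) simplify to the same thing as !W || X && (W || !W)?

No

E1: !!(Z && X)
    = Z && X   [double negation]
E2: !W || X && (W || !W)
    = !W || X   [complement / identity]
These differ: at W=0, X=1, Z=0, E1 = 0 but E2 = 1.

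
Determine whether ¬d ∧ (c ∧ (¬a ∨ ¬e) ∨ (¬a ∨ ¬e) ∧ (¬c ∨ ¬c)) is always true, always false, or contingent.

¬d ∧ (c ∧ (¬a ∨ ¬e) ∨ (¬a ∨ ¬e) ∧ (¬c ∨ ¬c))
= ¬d ∧ (c ∧ (¬a ∨ ¬e) ∨ (¬a ∨ ¬e) ∧ ¬c)   — idempotence
= ¬d ∧ (¬a ∨ ¬e)   — distribution
This depends on a, d, e, so it is not a constant.

contingent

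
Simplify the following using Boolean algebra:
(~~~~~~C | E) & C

(~~~~~~C | E) & C
= (~~~~C | E) & C   (double negation)
= (~~C | E) & C   (double negation)
= (C | E) & C   (double negation)
= C   (absorption)

C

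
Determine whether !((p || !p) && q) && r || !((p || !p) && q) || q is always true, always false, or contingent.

!((p || !p) && q) && r || !((p || !p) && q) || q
= !((p || !p) && q) || q   (absorption)
= !q || q   (complement / identity)
= true   (complement)

always true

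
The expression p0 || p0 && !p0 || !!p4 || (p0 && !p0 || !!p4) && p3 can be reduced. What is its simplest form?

p0 || p4

p0 || p0 && !p0 || !!p4 || (p0 && !p0 || !!p4) && p3
= p0 || p0 && !p0 || !!p4
= p0 || p0 && !p0 || p4
= p0 || p4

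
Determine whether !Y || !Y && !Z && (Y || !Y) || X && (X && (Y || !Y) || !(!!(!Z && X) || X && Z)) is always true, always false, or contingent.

contingent

!Y || !Y && !Z && (Y || !Y) || X && (X && (Y || !Y) || !(!!(!Z && X) || X && Z))
= !Y || !Y && !Z && (Y || !Y) || X && (X && (Y || !Y) || !(!Z && X || X && Z))
= !Y || !Y && !Z && (Y || !Y) || X && (X && (Y || !Y) || !X)
= !Y || !Y && !Z || X && (X && (Y || !Y) || !X)
= !Y || X && (X && (Y || !Y) || !X)
= !Y || X && (X || !X)
= !Y || X
This depends on X, Y, so it is not a constant.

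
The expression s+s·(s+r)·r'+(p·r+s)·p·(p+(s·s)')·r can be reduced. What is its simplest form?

s+s·(s+r)·r'+(p·r+s)·p·(p+(s·s)')·r
= s+s·(s+r)·r'+(p·r+s)·p·(p+s')·r
= s+s·r'+(p·r+s)·p·(p+s')·r
= s+s·r'+(p·r+s)·p·r
= s+(p·r+s)·p·r
= s+p·r

s+p·r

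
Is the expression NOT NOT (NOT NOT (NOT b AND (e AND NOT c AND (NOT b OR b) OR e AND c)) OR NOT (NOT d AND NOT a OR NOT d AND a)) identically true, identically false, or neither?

NOT NOT (NOT NOT (NOT b AND (e AND NOT c AND (NOT b OR b) OR e AND c)) OR NOT (NOT d AND NOT a OR NOT d AND a))
= NOT NOT (NOT NOT (NOT b AND (e AND NOT c OR e AND c)) OR NOT (NOT d AND NOT a OR NOT d AND a))   (complement / identity)
= NOT (NOT (NOT b AND (e AND NOT c OR e AND c)) AND (NOT d AND NOT a OR NOT d AND a))   (De Morgan)
= NOT (NOT (NOT b AND (e AND NOT c OR e AND c)) AND NOT d)   (distribution)
= NOT b AND (e AND NOT c OR e AND c) OR d   (De Morgan)
= NOT b AND e OR d   (distribution)
This depends on b, d, e, so it is not a constant.

neither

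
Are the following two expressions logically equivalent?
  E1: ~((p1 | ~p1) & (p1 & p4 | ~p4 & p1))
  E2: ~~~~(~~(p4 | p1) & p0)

No

E1: ~((p1 | ~p1) & (p1 & p4 | ~p4 & p1))
    = ~(p1 & p4 | ~p4 & p1)   (complement / identity)
    = ~p1   (distribution)
E2: ~~~~(~~(p4 | p1) & p0)
    = ~~(~~(p4 | p1) & p0)   (double negation)
    = ~~((p4 | p1) & p0)   (double negation)
    = (p4 | p1) & p0   (double negation)
These differ: at p0=0, p1=0, p4=0, E1 = 1 but E2 = 0.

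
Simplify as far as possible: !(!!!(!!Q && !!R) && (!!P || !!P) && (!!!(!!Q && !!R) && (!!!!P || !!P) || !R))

Q && R || !P

!(!!!(!!Q && !!R) && (!!P || !!P) && (!!!(!!Q && !!R) && (!!!!P || !!P) || !R))
= !(!!!(!!Q && !!R) && (!!P || !!P) && (!!!(!!Q && !!R) && (!!P || !!P) || !R))
= !(!!!(!!Q && !!R) && (!!P || !!P))
= !(!!!(!!Q && !!R) && !!P)
= !(!!(!Q || !R) && !!P)
= !(!(Q && R) && !!P)
= Q && R || !P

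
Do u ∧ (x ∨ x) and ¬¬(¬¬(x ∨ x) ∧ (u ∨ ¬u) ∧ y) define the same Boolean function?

No

E1: u ∧ (x ∨ x)
    = u ∧ x   (idempotence)
E2: ¬¬(¬¬(x ∨ x) ∧ (u ∨ ¬u) ∧ y)
    = ¬¬((x ∨ x) ∧ (u ∨ ¬u) ∧ y)   (double negation)
    = ¬¬((x ∨ x) ∧ y)   (complement / identity)
    = (x ∨ x) ∧ y   (double negation)
    = x ∧ y   (idempotence)
These differ: at u=1, x=1, y=0, E1 = 1 but E2 = 0.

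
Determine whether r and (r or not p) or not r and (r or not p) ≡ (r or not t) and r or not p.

Yes

E1: r and (r or not p) or not r and (r or not p)
    = r or not p
E2: (r or not t) and r or not p
    = r or not p
Both reduce to r or not p, so they are equivalent.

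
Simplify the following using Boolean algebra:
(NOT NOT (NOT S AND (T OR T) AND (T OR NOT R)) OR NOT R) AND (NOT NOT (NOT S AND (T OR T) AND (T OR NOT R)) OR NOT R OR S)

(NOT NOT (NOT S AND (T OR T) AND (T OR NOT R)) OR NOT R) AND (NOT NOT (NOT S AND (T OR T) AND (T OR NOT R)) OR NOT R OR S)
= NOT NOT (NOT S AND (T OR T) AND (T OR NOT R)) OR NOT R AND (NOT R OR S)   — distribution
= NOT NOT (NOT S AND (T AND NOT R OR T)) OR NOT R AND (NOT R OR S)   — distribution
= NOT NOT (NOT S AND T) OR NOT R AND (NOT R OR S)   — absorption
= NOT S AND T OR NOT R AND (NOT R OR S)   — double negation
= NOT S AND T OR NOT R   — absorption

NOT S AND T OR NOT R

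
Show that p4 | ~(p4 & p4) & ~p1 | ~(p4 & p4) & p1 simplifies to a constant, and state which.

1

p4 | ~(p4 & p4) & ~p1 | ~(p4 & p4) & p1
= p4 | ~(p4 & p4)
= p4 | ~p4
= 1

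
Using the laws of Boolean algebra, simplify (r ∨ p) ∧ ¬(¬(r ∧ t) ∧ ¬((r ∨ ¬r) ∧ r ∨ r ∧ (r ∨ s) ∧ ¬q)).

r

(r ∨ p) ∧ ¬(¬(r ∧ t) ∧ ¬((r ∨ ¬r) ∧ r ∨ r ∧ (r ∨ s) ∧ ¬q))
= (r ∨ p) ∧ (r ∧ t ∨ (r ∨ ¬r) ∧ r ∨ r ∧ (r ∨ s) ∧ ¬q)   — De Morgan
= (r ∨ p) ∧ (r ∧ t ∨ (r ∨ ¬r) ∧ r ∨ r ∧ ¬q)   — absorption
= (r ∨ p) ∧ (r ∧ t ∨ r ∨ r ∧ ¬q)   — complement / identity
= (r ∨ p) ∧ (r ∧ t ∨ r)   — absorption
= (r ∨ p) ∧ r   — absorption
= r   — absorption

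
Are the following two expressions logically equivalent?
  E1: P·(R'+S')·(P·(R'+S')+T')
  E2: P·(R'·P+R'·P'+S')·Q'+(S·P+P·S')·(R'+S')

E1: P·(R'+S')·(P·(R'+S')+T')
    = P·(R'+S')   (absorption)
E2: P·(R'·P+R'·P'+S')·Q'+(S·P+P·S')·(R'+S')
    = P·(R'+S')·Q'+(S·P+P·S')·(R'+S')   (distribution)
    = P·(R'+S')·Q'+P·(R'+S')   (distribution)
    = P·(R'+S')   (absorption)
Both reduce to P·(R'+S'), so they are equivalent.

Yes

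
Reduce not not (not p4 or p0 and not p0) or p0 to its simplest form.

not not (not p4 or p0 and not p0) or p0
= not not not p4 or p0   — complement / identity
= not p4 or p0   — double negation

not p4 or p0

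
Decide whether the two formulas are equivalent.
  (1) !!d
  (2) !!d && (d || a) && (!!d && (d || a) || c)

Yes

E1: !!d
    = d   — double negation
E2: !!d && (d || a) && (!!d && (d || a) || c)
    = !!d && (d || a)   — absorption
    = d && (d || a)   — double negation
    = d   — absorption
Both reduce to d, so they are equivalent.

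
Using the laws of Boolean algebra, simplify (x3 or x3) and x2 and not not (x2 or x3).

x3 and x2

(x3 or x3) and x2 and not not (x2 or x3)
= x3 and x2 and not not (x2 or x3)   (idempotence)
= x3 and x2 and (x2 or x3)   (double negation)
= x3 and x2   (absorption)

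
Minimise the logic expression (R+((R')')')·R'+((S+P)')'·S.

(R+((R')')')·R'+((S+P)')'·S
= (R+R')·R'+((S+P)')'·S   [double negation]
= R'+((S+P)')'·S   [complement / identity]
= R'+(S+P)·S   [double negation]
= R'+S   [absorption]

R'+S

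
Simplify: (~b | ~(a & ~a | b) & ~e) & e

~b & e

(~b | ~(a & ~a | b) & ~e) & e
= (~b | ~b & ~e) & e
= ~b & e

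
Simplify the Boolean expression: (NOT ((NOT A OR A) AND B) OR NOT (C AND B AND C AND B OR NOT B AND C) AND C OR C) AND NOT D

(NOT B OR C) AND NOT D

(NOT ((NOT A OR A) AND B) OR NOT (C AND B AND C AND B OR NOT B AND C) AND C OR C) AND NOT D
= (NOT ((NOT A OR A) AND B) OR NOT (C AND B OR NOT B AND C) AND C OR C) AND NOT D
= (NOT ((NOT A OR A) AND B) OR NOT C AND C OR C) AND NOT D
= (NOT ((NOT A OR A) AND B) OR C) AND NOT D
= (NOT B OR C) AND NOT D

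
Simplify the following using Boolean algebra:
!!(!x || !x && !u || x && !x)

!x

!!(!x || !x && !u || x && !x)
= !!(!x || !x && !u)
= !!!x
= !x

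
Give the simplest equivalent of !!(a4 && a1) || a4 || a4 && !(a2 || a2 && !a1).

!!(a4 && a1) || a4 || a4 && !(a2 || a2 && !a1)
= a4 && a1 || a4 || a4 && !(a2 || a2 && !a1)   (double negation)
= a4 || a4 && !(a2 || a2 && !a1)   (absorption)
= a4 || a4 && !a2   (absorption)
= a4   (absorption)

a4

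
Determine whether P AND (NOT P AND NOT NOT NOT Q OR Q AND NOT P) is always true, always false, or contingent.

always false

P AND (NOT P AND NOT NOT NOT Q OR Q AND NOT P)
= P AND (NOT P AND NOT Q OR Q AND NOT P)   [double negation]
= P AND NOT P   [distribution]
= FALSE   [complement]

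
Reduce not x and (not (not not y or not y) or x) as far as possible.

False

not x and (not (not not y or not y) or x)
= not x and (not y and y or x)   — De Morgan
= not x and x   — complement / identity
= False   — complement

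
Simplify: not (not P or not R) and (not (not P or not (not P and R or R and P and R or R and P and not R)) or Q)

not (not P or not R) and (not (not P or not (not P and R or R and P and R or R and P and not R)) or Q)
= not (not P or not R) and (not (not P or not (not P and R or R and P)) or Q)
= not (not P or not R) and (not (not P or not R) or Q)
= not (not P or not R)
= P and R

P and R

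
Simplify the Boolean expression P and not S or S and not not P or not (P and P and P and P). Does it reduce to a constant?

True

P and not S or S and not not P or not (P and P and P and P)
= P and not S or S and P or not (P and P and P and P)
= P or not (P and P and P and P)
= P or not (P and P)
= P or not P
= True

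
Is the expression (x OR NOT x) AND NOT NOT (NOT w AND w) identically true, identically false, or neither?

identically false

(x OR NOT x) AND NOT NOT (NOT w AND w)
= NOT NOT (NOT w AND w)   (complement / identity)
= NOT w AND w   (double negation)
= FALSE   (complement)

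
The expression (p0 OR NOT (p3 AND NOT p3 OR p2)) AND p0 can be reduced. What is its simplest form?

p0

(p0 OR NOT (p3 AND NOT p3 OR p2)) AND p0
= (p0 OR NOT p2) AND p0   (complement / identity)
= p0   (absorption)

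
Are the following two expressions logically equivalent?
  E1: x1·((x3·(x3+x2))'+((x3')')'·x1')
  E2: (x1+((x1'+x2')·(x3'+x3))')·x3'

Yes

E1: x1·((x3·(x3+x2))'+((x3')')'·x1')
    = x1·((x3·(x3+x2))'+x3'·x1')   — double negation
    = x1·(x3'+x3'·x1')   — absorption
    = x1·x3'   — absorption
E2: (x1+((x1'+x2')·(x3'+x3))')·x3'
    = (x1+(x1'+x2')')·x3'   — complement / identity
    = (x1+x1·x2)·x3'   — De Morgan
    = x1·x3'   — absorption
Both reduce to x1·x3', so they are equivalent.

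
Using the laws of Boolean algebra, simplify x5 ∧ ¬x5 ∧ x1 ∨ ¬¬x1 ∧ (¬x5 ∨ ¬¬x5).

x5 ∧ ¬x5 ∧ x1 ∨ ¬¬x1 ∧ (¬x5 ∨ ¬¬x5)
= x5 ∧ ¬x5 ∧ x1 ∨ x1 ∧ (¬x5 ∨ ¬¬x5)   — double negation
= (x5 ∧ ¬x5 ∨ ¬x5 ∨ ¬¬x5) ∧ x1   — distribution
= (¬x5 ∨ ¬¬x5) ∧ x1   — complement / identity
= (¬x5 ∨ x5) ∧ x1   — double negation
= x1   — complement / identity

x1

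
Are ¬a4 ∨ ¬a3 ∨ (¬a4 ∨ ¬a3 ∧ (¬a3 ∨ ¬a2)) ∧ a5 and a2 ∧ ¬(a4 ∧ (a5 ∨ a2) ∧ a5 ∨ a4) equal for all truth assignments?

E1: ¬a4 ∨ ¬a3 ∨ (¬a4 ∨ ¬a3 ∧ (¬a3 ∨ ¬a2)) ∧ a5
    = ¬a4 ∨ ¬a3 ∨ (¬a4 ∨ ¬a3) ∧ a5
    = ¬a4 ∨ ¬a3
E2: a2 ∧ ¬(a4 ∧ (a5 ∨ a2) ∧ a5 ∨ a4)
    = a2 ∧ ¬(a4 ∧ a5 ∨ a4)
    = a2 ∧ ¬a4
These differ: at a2=0, a3=0, a4=1, a5=1, E1 = 1 but E2 = 0.

No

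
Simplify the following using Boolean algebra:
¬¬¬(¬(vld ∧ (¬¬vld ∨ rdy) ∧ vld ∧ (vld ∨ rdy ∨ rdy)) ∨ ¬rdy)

¬¬¬(¬(vld ∧ (¬¬vld ∨ rdy) ∧ vld ∧ (vld ∨ rdy ∨ rdy)) ∨ ¬rdy)
= ¬(¬(vld ∧ (¬¬vld ∨ rdy) ∧ vld ∧ (vld ∨ rdy ∨ rdy)) ∨ ¬rdy)   [double negation]
= ¬(¬(vld ∧ (¬¬vld ∨ rdy) ∧ vld ∧ (vld ∨ rdy)) ∨ ¬rdy)   [idempotence]
= ¬(¬(vld ∧ (vld ∨ rdy) ∧ vld ∧ (vld ∨ rdy)) ∨ ¬rdy)   [double negation]
= ¬(¬(vld ∧ (vld ∨ rdy)) ∨ ¬rdy)   [idempotence]
= vld ∧ (vld ∨ rdy) ∧ rdy   [De Morgan]
= vld ∧ rdy   [absorption]

vld ∧ rdy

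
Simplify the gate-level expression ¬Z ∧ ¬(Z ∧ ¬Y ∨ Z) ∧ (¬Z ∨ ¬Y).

¬Z

¬Z ∧ ¬(Z ∧ ¬Y ∨ Z) ∧ (¬Z ∨ ¬Y)
= ¬Z ∧ ¬Z ∧ (¬Z ∨ ¬Y)
= ¬Z ∧ (¬Z ∨ ¬Y)
= ¬Z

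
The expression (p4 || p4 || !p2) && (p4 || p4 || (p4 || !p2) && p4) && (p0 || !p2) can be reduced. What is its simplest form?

(p4 || p4 || !p2) && (p4 || p4 || (p4 || !p2) && p4) && (p0 || !p2)
= (p4 || p4 || !p2) && (p4 || p4 || p4) && (p0 || !p2)   [absorption]
= (p4 || p4 || !p2) && (p4 || p4) && (p0 || !p2)   [idempotence]
= (p4 || p4) && (p0 || !p2)   [absorption]
= p4 && (p0 || !p2)   [idempotence]

p4 && (p0 || !p2)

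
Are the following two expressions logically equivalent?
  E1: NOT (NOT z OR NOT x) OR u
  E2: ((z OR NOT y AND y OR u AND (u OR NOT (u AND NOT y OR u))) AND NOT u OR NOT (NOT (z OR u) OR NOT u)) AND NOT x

E1: NOT (NOT z OR NOT x) OR u
    = z AND x OR u
E2: ((z OR NOT y AND y OR u AND (u OR NOT (u AND NOT y OR u))) AND NOT u OR NOT (NOT (z OR u) OR NOT u)) AND NOT x
    = ((z OR u AND (u OR NOT (u AND NOT y OR u))) AND NOT u OR NOT (NOT (z OR u) OR NOT u)) AND NOT x
    = ((z OR u AND (u OR NOT u)) AND NOT u OR NOT (NOT (z OR u) OR NOT u)) AND NOT x
    = ((z OR u AND (u OR NOT u)) AND NOT u OR (z OR u) AND u) AND NOT x
    = ((z OR u) AND NOT u OR (z OR u) AND u) AND NOT x
    = (z OR u) AND NOT x
These differ: at u=1, x=1, y=0, z=1, E1 = 1 but E2 = 0.

No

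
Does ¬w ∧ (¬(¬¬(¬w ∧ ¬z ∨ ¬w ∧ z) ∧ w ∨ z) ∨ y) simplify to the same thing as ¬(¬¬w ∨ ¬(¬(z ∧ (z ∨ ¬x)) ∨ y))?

E1: ¬w ∧ (¬(¬¬(¬w ∧ ¬z ∨ ¬w ∧ z) ∧ w ∨ z) ∨ y)
    = ¬w ∧ (¬(¬¬¬w ∧ w ∨ z) ∨ y)   [distribution]
    = ¬w ∧ (¬(¬w ∧ w ∨ z) ∨ y)   [double negation]
    = ¬w ∧ (¬z ∨ y)   [complement / identity]
E2: ¬(¬¬w ∨ ¬(¬(z ∧ (z ∨ ¬x)) ∨ y))
    = ¬(¬¬w ∨ ¬(¬z ∨ y))   [absorption]
    = ¬w ∧ (¬z ∨ y)   [De Morgan]
Both reduce to ¬w ∧ (¬z ∨ y), so they are equivalent.

Yes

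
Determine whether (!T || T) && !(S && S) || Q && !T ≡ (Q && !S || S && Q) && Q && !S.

E1: (!T || T) && !(S && S) || Q && !T
    = (!T || T) && !S || Q && !T   [idempotence]
    = !S || Q && !T   [complement / identity]
E2: (Q && !S || S && Q) && Q && !S
    = Q && Q && !S   [distribution]
    = Q && !S   [idempotence]
These differ: at Q=0, S=0, T=0, E1 = 1 but E2 = 0.

No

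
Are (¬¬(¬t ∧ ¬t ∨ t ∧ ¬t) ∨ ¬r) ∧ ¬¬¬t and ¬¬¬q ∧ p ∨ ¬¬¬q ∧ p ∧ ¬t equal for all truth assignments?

No

E1: (¬¬(¬t ∧ ¬t ∨ t ∧ ¬t) ∨ ¬r) ∧ ¬¬¬t
    = (¬¬¬t ∨ ¬r) ∧ ¬¬¬t
    = ¬¬¬t
    = ¬t
E2: ¬¬¬q ∧ p ∨ ¬¬¬q ∧ p ∧ ¬t
    = ¬¬¬q ∧ p
    = ¬q ∧ p
These differ: at p=0, q=0, r=0, t=0, E1 = 1 but E2 = 0.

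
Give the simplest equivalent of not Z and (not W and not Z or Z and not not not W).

not Z and not W

not Z and (not W and not Z or Z and not not not W)
= not Z and (not W and not Z or Z and not W)   [double negation]
= not Z and not W   [distribution]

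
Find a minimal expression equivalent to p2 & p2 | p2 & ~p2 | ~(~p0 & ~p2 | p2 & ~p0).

p2 & p2 | p2 & ~p2 | ~(~p0 & ~p2 | p2 & ~p0)
= p2 & p2 | p2 & ~p2 | ~~p0   [distribution]
= p2 | ~~p0   [distribution]
= p2 | p0   [double negation]

p2 | p0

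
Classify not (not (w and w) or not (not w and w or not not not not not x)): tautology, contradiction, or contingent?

not (not (w and w) or not (not w and w or not not not not not x))
= not (not (w and w) or not not not not not not x)
= not (not w or not not not not not not x)
= not (not w or not not not not x)
= not (not w or not not x)
= w and not x
This depends on w, x, so it is not a constant.

contingent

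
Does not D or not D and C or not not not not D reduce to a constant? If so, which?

yes, True

not D or not D and C or not not not not D
= not D or not D and C or not not D   [double negation]
= not D or not D and C or D   [double negation]
= not D or D   [absorption]
= True   [complement]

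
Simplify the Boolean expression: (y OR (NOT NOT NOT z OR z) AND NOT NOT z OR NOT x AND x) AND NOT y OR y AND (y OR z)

y OR z

(y OR (NOT NOT NOT z OR z) AND NOT NOT z OR NOT x AND x) AND NOT y OR y AND (y OR z)
= (y OR (NOT NOT NOT z OR z) AND NOT NOT z) AND NOT y OR y AND (y OR z)
= (y OR (NOT z OR z) AND NOT NOT z) AND NOT y OR y AND (y OR z)
= (y OR (NOT z OR z) AND z) AND NOT y OR y AND (y OR z)
= (y OR z) AND NOT y OR y AND (y OR z)
= y OR z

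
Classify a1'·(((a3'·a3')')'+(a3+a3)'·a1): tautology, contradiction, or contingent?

contingent

a1'·(((a3'·a3')')'+(a3+a3)'·a1)
= a1'·((a3+a3)'+(a3+a3)'·a1)   — De Morgan
= a1'·(a3+a3)'   — absorption
= a1'·a3'   — idempotence
This depends on a1, a3, so it is not a constant.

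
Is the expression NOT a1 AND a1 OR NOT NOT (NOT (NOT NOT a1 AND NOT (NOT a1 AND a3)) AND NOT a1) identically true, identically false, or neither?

neither

NOT a1 AND a1 OR NOT NOT (NOT (NOT NOT a1 AND NOT (NOT a1 AND a3)) AND NOT a1)
= NOT a1 AND a1 OR NOT NOT ((NOT a1 OR NOT a1 AND a3) AND NOT a1)   — De Morgan
= NOT a1 AND a1 OR (NOT a1 OR NOT a1 AND a3) AND NOT a1   — double negation
= NOT a1 AND a1 OR NOT a1 AND NOT a1   — absorption
= NOT a1   — distribution
This depends on a1, so it is not a constant.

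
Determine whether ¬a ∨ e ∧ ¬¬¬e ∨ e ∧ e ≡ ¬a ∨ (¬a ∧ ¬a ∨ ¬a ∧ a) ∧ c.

No

E1: ¬a ∨ e ∧ ¬¬¬e ∨ e ∧ e
    = ¬a ∨ e ∧ ¬e ∨ e ∧ e   [double negation]
    = ¬a ∨ e   [distribution]
E2: ¬a ∨ (¬a ∧ ¬a ∨ ¬a ∧ a) ∧ c
    = ¬a ∨ ¬a ∧ c   [distribution]
    = ¬a   [absorption]
These differ: at a=1, c=0, e=1, E1 = 1 but E2 = 0.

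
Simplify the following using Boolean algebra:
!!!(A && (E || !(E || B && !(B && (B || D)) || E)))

!A

!!!(A && (E || !(E || B && !(B && (B || D)) || E)))
= !!!(A && (E || !(E || B && !B || E)))   [absorption]
= !!!(A && (E || !(E || E)))   [complement / identity]
= !(A && (E || !(E || E)))   [double negation]
= !(A && (E || !E))   [idempotence]
= !A   [complement / identity]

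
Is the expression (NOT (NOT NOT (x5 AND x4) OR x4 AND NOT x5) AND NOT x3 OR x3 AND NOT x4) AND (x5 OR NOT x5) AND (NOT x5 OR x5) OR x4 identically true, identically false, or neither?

(NOT (NOT NOT (x5 AND x4) OR x4 AND NOT x5) AND NOT x3 OR x3 AND NOT x4) AND (x5 OR NOT x5) AND (NOT x5 OR x5) OR x4
= (NOT (NOT NOT (x5 AND x4) OR x4 AND NOT x5) AND NOT x3 OR x3 AND NOT x4) AND (NOT x5 OR x5) OR x4   [complement / identity]
= (NOT (x5 AND x4 OR x4 AND NOT x5) AND NOT x3 OR x3 AND NOT x4) AND (NOT x5 OR x5) OR x4   [double negation]
= (NOT x4 AND NOT x3 OR x3 AND NOT x4) AND (NOT x5 OR x5) OR x4   [distribution]
= NOT x4 AND (NOT x5 OR x5) OR x4   [distribution]
= NOT x4 OR x4   [complement / identity]
= TRUE   [complement]

identically true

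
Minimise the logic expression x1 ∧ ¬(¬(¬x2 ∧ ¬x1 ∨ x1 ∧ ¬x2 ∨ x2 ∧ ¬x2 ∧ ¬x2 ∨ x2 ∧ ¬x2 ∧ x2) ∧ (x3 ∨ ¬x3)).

x1 ∧ ¬(¬(¬x2 ∧ ¬x1 ∨ x1 ∧ ¬x2 ∨ x2 ∧ ¬x2 ∧ ¬x2 ∨ x2 ∧ ¬x2 ∧ x2) ∧ (x3 ∨ ¬x3))
= x1 ∧ ¬¬(¬x2 ∧ ¬x1 ∨ x1 ∧ ¬x2 ∨ x2 ∧ ¬x2 ∧ ¬x2 ∨ x2 ∧ ¬x2 ∧ x2)   — complement / identity
= x1 ∧ ¬¬(¬x2 ∧ ¬x1 ∨ x1 ∧ ¬x2 ∨ x2 ∧ ¬x2)   — distribution
= x1 ∧ (¬x2 ∧ ¬x1 ∨ x1 ∧ ¬x2 ∨ x2 ∧ ¬x2)   — double negation
= x1 ∧ (¬x2 ∧ ¬x1 ∨ x1 ∧ ¬x2)   — complement / identity
= x1 ∧ ¬x2   — distribution

x1 ∧ ¬x2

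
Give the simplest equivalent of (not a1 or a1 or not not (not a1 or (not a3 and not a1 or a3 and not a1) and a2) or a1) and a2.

a2

(not a1 or a1 or not not (not a1 or (not a3 and not a1 or a3 and not a1) and a2) or a1) and a2
= (not a1 or a1 or not a1 or (not a3 and not a1 or a3 and not a1) and a2 or a1) and a2   (double negation)
= (not a1 or a1 or not a1 or not a1 and a2 or a1) and a2   (distribution)
= (not a1 or a1 or not a1 or a1) and a2   (absorption)
= (not a1 or a1) and a2   (idempotence)
= a2   (complement / identity)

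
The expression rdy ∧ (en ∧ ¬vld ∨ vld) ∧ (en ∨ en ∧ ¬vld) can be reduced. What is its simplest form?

rdy ∧ (en ∧ ¬vld ∨ vld) ∧ (en ∨ en ∧ ¬vld)
= rdy ∧ (en ∧ ¬vld ∨ vld ∧ en)   [distribution]
= rdy ∧ en   [distribution]

rdy ∧ en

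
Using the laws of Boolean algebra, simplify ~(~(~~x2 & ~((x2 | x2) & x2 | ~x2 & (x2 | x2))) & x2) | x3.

~(~(~~x2 & ~((x2 | x2) & x2 | ~x2 & (x2 | x2))) & x2) | x3
= ~((~x2 | (x2 | x2) & x2 | ~x2 & (x2 | x2)) & x2) | x3   (De Morgan)
= ~((~x2 | x2 | x2) & x2) | x3   (distribution)
= ~((~x2 | x2) & x2) | x3   (idempotence)
= ~x2 | x3   (complement / identity)

~x2 | x3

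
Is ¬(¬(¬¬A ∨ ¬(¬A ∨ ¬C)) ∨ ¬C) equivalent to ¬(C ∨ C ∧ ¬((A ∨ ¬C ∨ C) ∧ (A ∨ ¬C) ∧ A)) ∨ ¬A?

No

E1: ¬(¬(¬¬A ∨ ¬(¬A ∨ ¬C)) ∨ ¬C)
    = ¬(¬A ∧ (¬A ∨ ¬C) ∨ ¬C)   [De Morgan]
    = ¬(¬A ∨ ¬C)   [absorption]
    = A ∧ C   [De Morgan]
E2: ¬(C ∨ C ∧ ¬((A ∨ ¬C ∨ C) ∧ (A ∨ ¬C) ∧ A)) ∨ ¬A
    = ¬(C ∨ C ∧ ¬((A ∨ ¬C) ∧ A)) ∨ ¬A   [absorption]
    = ¬(C ∨ C ∧ ¬A) ∨ ¬A   [absorption]
    = ¬C ∨ ¬A   [absorption]
These differ: at A=0, C=0, E1 = 0 but E2 = 1.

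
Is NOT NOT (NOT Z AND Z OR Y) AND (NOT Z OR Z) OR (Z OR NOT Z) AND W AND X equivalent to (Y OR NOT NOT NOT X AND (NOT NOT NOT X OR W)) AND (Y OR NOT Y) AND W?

No

E1: NOT NOT (NOT Z AND Z OR Y) AND (NOT Z OR Z) OR (Z OR NOT Z) AND W AND X
    = NOT NOT (NOT Z AND Z OR Y) OR (Z OR NOT Z) AND W AND X   — complement / identity
    = NOT NOT (NOT Z AND Z OR Y) OR W AND X   — complement / identity
    = NOT Z AND Z OR Y OR W AND X   — double negation
    = Y OR W AND X   — complement / identity
E2: (Y OR NOT NOT NOT X AND (NOT NOT NOT X OR W)) AND (Y OR NOT Y) AND W
    = (Y OR NOT NOT NOT X AND (NOT NOT NOT X OR W)) AND W   — complement / identity
    = (Y OR NOT NOT NOT X) AND W   — absorption
    = (Y OR NOT X) AND W   — double negation
These differ: at W=0, X=1, Y=1, Z=0, E1 = 1 but E2 = 0.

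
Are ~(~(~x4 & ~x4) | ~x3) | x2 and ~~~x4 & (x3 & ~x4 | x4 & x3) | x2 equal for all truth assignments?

E1: ~(~(~x4 & ~x4) | ~x3) | x2
    = ~x4 & ~x4 & x3 | x2   (De Morgan)
    = ~x4 & x3 | x2   (idempotence)
E2: ~~~x4 & (x3 & ~x4 | x4 & x3) | x2
    = ~~~x4 & x3 | x2   (distribution)
    = ~x4 & x3 | x2   (double negation)
Both reduce to ~x4 & x3 | x2, so they are equivalent.

Yes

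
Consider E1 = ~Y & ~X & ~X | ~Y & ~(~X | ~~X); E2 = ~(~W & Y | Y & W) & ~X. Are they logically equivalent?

E1: ~Y & ~X & ~X | ~Y & ~(~X | ~~X)
    = ~Y & (~X & ~X | ~(~X | ~~X))   — distribution
    = ~Y & (~X & ~X | X & ~X)   — De Morgan
    = ~Y & ~X   — distribution
E2: ~(~W & Y | Y & W) & ~X
    = ~Y & ~X   — distribution
Both reduce to ~Y & ~X, so they are equivalent.

Yes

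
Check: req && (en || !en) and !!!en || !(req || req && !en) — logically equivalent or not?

No

E1: req && (en || !en)
    = req   — complement / identity
E2: !!!en || !(req || req && !en)
    = !en || !(req || req && !en)   — double negation
    = !en || !req   — absorption
These differ: at en=1, req=0, E1 = 0 but E2 = 1.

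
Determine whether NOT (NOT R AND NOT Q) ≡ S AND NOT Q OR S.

E1: NOT (NOT R AND NOT Q)
    = R OR Q   (De Morgan)
E2: S AND NOT Q OR S
    = S   (absorption)
These differ: at Q=1, R=0, S=0, E1 = 1 but E2 = 0.

No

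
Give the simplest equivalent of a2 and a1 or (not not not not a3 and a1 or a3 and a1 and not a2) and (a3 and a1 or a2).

(a2 or a3) and a1

a2 and a1 or (not not not not a3 and a1 or a3 and a1 and not a2) and (a3 and a1 or a2)
= a2 and a1 or (not not a3 and a1 or a3 and a1 and not a2) and (a3 and a1 or a2)
= a2 and a1 or (a3 and a1 or a3 and a1 and not a2) and (a3 and a1 or a2)
= a2 and a1 or a3 and a1 and (a3 and a1 or a2)
= a2 and a1 or a3 and a1
= (a2 or a3) and a1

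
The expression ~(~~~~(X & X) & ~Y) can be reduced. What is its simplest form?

~X | Y

~(~~~~(X & X) & ~Y)
= ~(~~(X & X) & ~Y)
= ~(X & X) | Y
= ~X | Y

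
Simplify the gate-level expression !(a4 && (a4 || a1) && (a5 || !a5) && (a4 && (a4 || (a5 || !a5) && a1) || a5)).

!a4

!(a4 && (a4 || a1) && (a5 || !a5) && (a4 && (a4 || (a5 || !a5) && a1) || a5))
= !(a4 && (a4 || a1) && (a4 && (a4 || (a5 || !a5) && a1) || a5))   (complement / identity)
= !(a4 && (a4 || a1) && (a4 && (a4 || a1) || a5))   (complement / identity)
= !(a4 && (a4 || a1))   (absorption)
= !a4   (absorption)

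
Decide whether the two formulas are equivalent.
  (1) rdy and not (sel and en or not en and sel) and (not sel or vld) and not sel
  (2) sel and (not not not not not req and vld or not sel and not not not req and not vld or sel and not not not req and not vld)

E1: rdy and not (sel and en or not en and sel) and (not sel or vld) and not sel
    = rdy and not sel and (not sel or vld) and not sel   — distribution
    = rdy and not sel and not sel   — absorption
    = rdy and not sel   — idempotence
E2: sel and (not not not not not req and vld or not sel and not not not req and not vld or sel and not not not req and not vld)
    = sel and (not not not not not req and vld or not not not req and not vld)   — distribution
    = sel and (not not not req and vld or not not not req and not vld)   — double negation
    = sel and not not not req   — distribution
    = sel and not req   — double negation
These differ: at en=0, rdy=1, req=0, sel=0, vld=1, E1 = 1 but E2 = 0.

No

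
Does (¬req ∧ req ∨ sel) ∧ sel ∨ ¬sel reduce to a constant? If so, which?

yes, True

(¬req ∧ req ∨ sel) ∧ sel ∨ ¬sel
= sel ∧ sel ∨ ¬sel
= sel ∨ ¬sel
= True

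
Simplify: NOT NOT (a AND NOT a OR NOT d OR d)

TRUE

NOT NOT (a AND NOT a OR NOT d OR d)
= a AND NOT a OR NOT d OR d
= NOT d OR d
= TRUE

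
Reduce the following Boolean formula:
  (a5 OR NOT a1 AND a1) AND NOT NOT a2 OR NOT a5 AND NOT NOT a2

(a5 OR NOT a1 AND a1) AND NOT NOT a2 OR NOT a5 AND NOT NOT a2
= a5 AND NOT NOT a2 OR NOT a5 AND NOT NOT a2
= NOT NOT a2
= a2

a2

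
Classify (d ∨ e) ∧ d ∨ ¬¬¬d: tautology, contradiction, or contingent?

(d ∨ e) ∧ d ∨ ¬¬¬d
= (d ∨ e) ∧ d ∨ ¬d   (double negation)
= d ∨ ¬d   (absorption)
= True   (complement)

tautology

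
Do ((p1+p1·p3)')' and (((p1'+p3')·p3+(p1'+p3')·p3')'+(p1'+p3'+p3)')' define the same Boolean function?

No

E1: ((p1+p1·p3)')'
    = p1+p1·p3   [double negation]
    = p1   [absorption]
E2: (((p1'+p3')·p3+(p1'+p3')·p3')'+(p1'+p3'+p3)')'
    = ((p1'+p3')'+(p1'+p3'+p3)')'   [distribution]
    = (p1'+p3')·(p1'+p3'+p3)   [De Morgan]
    = p1'+p3'   [absorption]
These differ: at p1=0, p3=1, E1 = 0 but E2 = 1.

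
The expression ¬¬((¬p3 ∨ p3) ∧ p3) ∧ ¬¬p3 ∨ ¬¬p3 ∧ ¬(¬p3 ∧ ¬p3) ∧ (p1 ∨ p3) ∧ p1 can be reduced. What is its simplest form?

p3

¬¬((¬p3 ∨ p3) ∧ p3) ∧ ¬¬p3 ∨ ¬¬p3 ∧ ¬(¬p3 ∧ ¬p3) ∧ (p1 ∨ p3) ∧ p1
= ¬¬((¬p3 ∨ p3) ∧ p3) ∧ ¬¬p3 ∨ ¬¬p3 ∧ ¬¬p3 ∧ (p1 ∨ p3) ∧ p1   — idempotence
= ¬¬((¬p3 ∨ p3) ∧ p3) ∧ ¬¬p3 ∨ ¬¬p3 ∧ ¬¬p3 ∧ p1   — absorption
= ¬¬p3 ∧ ¬¬p3 ∨ ¬¬p3 ∧ ¬¬p3 ∧ p1   — complement / identity
= ¬¬p3 ∧ ¬¬p3   — absorption
= ¬¬p3   — idempotence
= p3   — double negation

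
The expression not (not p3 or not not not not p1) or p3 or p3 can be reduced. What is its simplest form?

p3

not (not p3 or not not not not p1) or p3 or p3
= p3 and not not not p1 or p3 or p3   [De Morgan]
= p3 and not not not p1 or p3   [idempotence]
= p3 and not p1 or p3   [double negation]
= p3   [absorption]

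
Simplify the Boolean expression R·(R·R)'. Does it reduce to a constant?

R·(R·R)'
= R·R'   (idempotence)
= 0   (complement)

0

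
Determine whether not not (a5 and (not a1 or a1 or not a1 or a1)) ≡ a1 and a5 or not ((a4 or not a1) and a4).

E1: not not (a5 and (not a1 or a1 or not a1 or a1))
    = not not (a5 and (not a1 or a1))
    = not not a5
    = a5
E2: a1 and a5 or not ((a4 or not a1) and a4)
    = a1 and a5 or not a4
These differ: at a1=0, a4=0, a5=0, E1 = 0 but E2 = 1.

No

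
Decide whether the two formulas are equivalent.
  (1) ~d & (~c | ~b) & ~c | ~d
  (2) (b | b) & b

No

E1: ~d & (~c | ~b) & ~c | ~d
    = ~d & ~c | ~d
    = ~d
E2: (b | b) & b
    = b & b
    = b
These differ: at b=0, c=0, d=0, E1 = 1 but E2 = 0.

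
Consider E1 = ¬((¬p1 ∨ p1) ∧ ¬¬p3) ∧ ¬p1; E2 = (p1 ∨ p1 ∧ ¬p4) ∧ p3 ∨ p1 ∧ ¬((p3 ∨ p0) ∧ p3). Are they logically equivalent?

No

E1: ¬((¬p1 ∨ p1) ∧ ¬¬p3) ∧ ¬p1
    = ¬¬¬p3 ∧ ¬p1
    = ¬p3 ∧ ¬p1
E2: (p1 ∨ p1 ∧ ¬p4) ∧ p3 ∨ p1 ∧ ¬((p3 ∨ p0) ∧ p3)
    = (p1 ∨ p1 ∧ ¬p4) ∧ p3 ∨ p1 ∧ ¬p3
    = p1 ∧ p3 ∨ p1 ∧ ¬p3
    = p1
These differ: at p0=0, p1=1, p3=0, p4=0, E1 = 0 but E2 = 1.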